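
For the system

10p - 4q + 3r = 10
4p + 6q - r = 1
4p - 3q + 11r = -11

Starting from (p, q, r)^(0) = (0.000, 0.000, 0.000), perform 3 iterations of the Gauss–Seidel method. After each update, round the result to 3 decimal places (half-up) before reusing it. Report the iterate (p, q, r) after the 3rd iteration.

(1.145, -0.881, -1.657)

Iteration 1:
  p = (10 - (-4)·0.000 - (3)·0.000) / (10) = 1.000
  q = (1 - (4)·1.000 - (-1)·0.000) / (6) = -0.500
  r = (-11 - (4)·1.000 - (-3)·-0.500) / (11) = -1.500
Iteration 2:
  p = (10 - (-4)·-0.500 - (3)·-1.500) / (10) = 1.250
  q = (1 - (4)·1.250 - (-1)·-1.500) / (6) = -0.917
  r = (-11 - (4)·1.250 - (-3)·-0.917) / (11) = -1.705
Iteration 3:
  p = (10 - (-4)·-0.917 - (3)·-1.705) / (10) = 1.145
  q = (1 - (4)·1.145 - (-1)·-1.705) / (6) = -0.881
  r = (-11 - (4)·1.145 - (-3)·-0.881) / (11) = -1.657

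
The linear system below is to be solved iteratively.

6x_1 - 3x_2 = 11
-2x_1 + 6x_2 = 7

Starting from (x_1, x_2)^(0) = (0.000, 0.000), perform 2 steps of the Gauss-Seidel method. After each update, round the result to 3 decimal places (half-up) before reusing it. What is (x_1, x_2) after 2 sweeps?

(2.722, 2.074)

Iteration 1:
  x_1 = (11 - (-3)·0.000) / (6) = 1.833
  x_2 = (7 - (-2)·1.833) / (6) = 1.778
Iteration 2:
  x_1 = (11 - (-3)·1.778) / (6) = 2.722
  x_2 = (7 - (-2)·2.722) / (6) = 2.074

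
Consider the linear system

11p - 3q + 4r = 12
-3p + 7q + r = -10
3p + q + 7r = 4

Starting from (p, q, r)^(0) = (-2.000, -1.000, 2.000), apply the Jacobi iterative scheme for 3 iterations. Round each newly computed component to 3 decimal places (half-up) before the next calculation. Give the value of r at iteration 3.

Iteration 1:
  p = (12 - (-3)·-1.000 - (4)·2.000) / (11) = 0.091
  q = (-10 - (-3)·-2.000 - (1)·2.000) / (7) = -2.571
  r = (4 - (3)·-2.000 - (1)·-1.000) / (7) = 1.571
Iteration 2:
  p = (12 - (-3)·-2.571 - (4)·1.571) / (11) = -0.182
  q = (-10 - (-3)·0.091 - (1)·1.571) / (7) = -1.614
  r = (4 - (3)·0.091 - (1)·-2.571) / (7) = 0.900
Iteration 3:
  p = (12 - (-3)·-1.614 - (4)·0.900) / (11) = 0.323
  q = (-10 - (-3)·-0.182 - (1)·0.900) / (7) = -1.635
  r = (4 - (3)·-0.182 - (1)·-1.614) / (7) = 0.880

0.880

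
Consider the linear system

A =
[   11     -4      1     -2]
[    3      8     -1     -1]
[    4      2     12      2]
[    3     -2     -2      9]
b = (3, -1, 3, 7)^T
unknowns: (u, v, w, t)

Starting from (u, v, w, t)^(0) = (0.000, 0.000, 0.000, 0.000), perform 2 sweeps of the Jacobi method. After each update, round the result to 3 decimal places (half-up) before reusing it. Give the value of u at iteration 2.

0.346

Iteration 1:
  u = (3 - (-4)·0.000 - (1)·0.000 - (-2)·0.000) / (11) = 0.273
  v = (-1 - (3)·0.000 - (-1)·0.000 - (-1)·0.000) / (8) = -0.125
  w = (3 - (4)·0.000 - (2)·0.000 - (2)·0.000) / (12) = 0.250
  t = (7 - (3)·0.000 - (-2)·0.000 - (-2)·0.000) / (9) = 0.778
Iteration 2:
  u = (3 - (-4)·-0.125 - (1)·0.250 - (-2)·0.778) / (11) = 0.346
  v = (-1 - (3)·0.273 - (-1)·0.250 - (-1)·0.778) / (8) = -0.099
  w = (3 - (4)·0.273 - (2)·-0.125 - (2)·0.778) / (12) = 0.050
  t = (7 - (3)·0.273 - (-2)·-0.125 - (-2)·0.250) / (9) = 0.715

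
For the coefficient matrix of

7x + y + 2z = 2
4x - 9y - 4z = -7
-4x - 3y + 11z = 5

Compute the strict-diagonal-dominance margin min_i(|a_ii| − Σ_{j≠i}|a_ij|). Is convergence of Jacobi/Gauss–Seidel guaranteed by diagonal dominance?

1

row 1: |7| − (1+2) = 4
row 2: |-9| − (4+4) = 1
row 3: |11| − (4+3) = 4
minimum over rows = 1 → strictly diagonally dominant (convergence guaranteed)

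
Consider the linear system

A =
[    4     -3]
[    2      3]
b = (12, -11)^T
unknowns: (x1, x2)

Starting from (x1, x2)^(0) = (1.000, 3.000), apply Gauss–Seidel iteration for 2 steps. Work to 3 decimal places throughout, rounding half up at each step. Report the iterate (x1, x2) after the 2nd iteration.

(-2.375, -2.083)

Iteration 1:
  x1 = (12 - (-3)·3.000) / (4) = 5.250
  x2 = (-11 - (2)·5.250) / (3) = -7.167
Iteration 2:
  x1 = (12 - (-3)·-7.167) / (4) = -2.375
  x2 = (-11 - (2)·-2.375) / (3) = -2.083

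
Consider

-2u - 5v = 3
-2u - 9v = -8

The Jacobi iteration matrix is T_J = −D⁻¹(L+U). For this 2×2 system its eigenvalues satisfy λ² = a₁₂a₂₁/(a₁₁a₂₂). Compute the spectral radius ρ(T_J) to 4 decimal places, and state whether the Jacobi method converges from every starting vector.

0.7454

a₁₂a₂₁/(a₁₁a₂₂) = (-5)·(-2) / ((-2)·(-9)) = 0.555556
ρ = √|0.555556| = √0.555556 = 0.7454
ρ < 1, so Jacobi converges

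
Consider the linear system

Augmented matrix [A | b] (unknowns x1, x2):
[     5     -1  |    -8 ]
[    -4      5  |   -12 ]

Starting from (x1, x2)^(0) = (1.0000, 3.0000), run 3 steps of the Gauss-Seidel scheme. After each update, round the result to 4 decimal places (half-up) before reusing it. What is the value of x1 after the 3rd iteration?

-2.4384

Iteration 1:
  x1 = (-8 - (-1)·3.0000) / (5) = -1.0000
  x2 = (-12 - (-4)·-1.0000) / (5) = -3.2000
Iteration 2:
  x1 = (-8 - (-1)·-3.2000) / (5) = -2.2400
  x2 = (-12 - (-4)·-2.2400) / (5) = -4.1920
Iteration 3:
  x1 = (-8 - (-1)·-4.1920) / (5) = -2.4384
  x2 = (-12 - (-4)·-2.4384) / (5) = -4.3507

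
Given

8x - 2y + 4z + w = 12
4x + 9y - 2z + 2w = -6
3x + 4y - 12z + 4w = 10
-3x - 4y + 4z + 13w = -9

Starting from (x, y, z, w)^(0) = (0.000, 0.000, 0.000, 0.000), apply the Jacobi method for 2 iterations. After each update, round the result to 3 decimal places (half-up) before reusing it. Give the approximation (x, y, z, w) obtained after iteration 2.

Iteration 1:
  x = (12 - (-2)·0.000 - (4)·0.000 - (1)·0.000) / (8) = 1.500
  y = (-6 - (4)·0.000 - (-2)·0.000 - (2)·0.000) / (9) = -0.667
  z = (10 - (3)·0.000 - (4)·0.000 - (4)·0.000) / (-12) = -0.833
  w = (-9 - (-3)·0.000 - (-4)·0.000 - (4)·0.000) / (13) = -0.692
Iteration 2:
  x = (12 - (-2)·-0.667 - (4)·-0.833 - (1)·-0.692) / (8) = 1.836
  y = (-6 - (4)·1.500 - (-2)·-0.833 - (2)·-0.692) / (9) = -1.365
  z = (10 - (3)·1.500 - (4)·-0.667 - (4)·-0.692) / (-12) = -0.911
  w = (-9 - (-3)·1.500 - (-4)·-0.667 - (4)·-0.833) / (13) = -0.295

(1.836, -1.365, -0.911, -0.295)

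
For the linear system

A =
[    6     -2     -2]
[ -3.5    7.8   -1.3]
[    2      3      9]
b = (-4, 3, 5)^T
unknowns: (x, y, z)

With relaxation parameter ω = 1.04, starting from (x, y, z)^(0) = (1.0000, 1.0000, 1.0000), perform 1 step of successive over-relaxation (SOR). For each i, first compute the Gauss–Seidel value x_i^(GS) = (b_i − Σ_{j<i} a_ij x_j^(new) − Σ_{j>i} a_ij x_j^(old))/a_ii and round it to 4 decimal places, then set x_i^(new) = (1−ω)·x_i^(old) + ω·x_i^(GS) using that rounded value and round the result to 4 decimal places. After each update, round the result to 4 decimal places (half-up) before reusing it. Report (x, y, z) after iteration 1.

Iteration 1:
  x: GS value = (-4 - (-2)·1.0000 - (-2)·1.0000) / (6) = 0.0000;  x ← (1−ω)·1.0000 + ω·0.0000 = -0.0400
  y: GS value = (3 - (-3.5)·-0.0400 - (-1.3)·1.0000) / (7.8) = 0.5333;  y ← (1−ω)·1.0000 + ω·0.5333 = 0.5146
  z: GS value = (5 - (2)·-0.0400 - (3)·0.5146) / (9) = 0.3929;  z ← (1−ω)·1.0000 + ω·0.3929 = 0.3686

(-0.0400, 0.5146, 0.3686)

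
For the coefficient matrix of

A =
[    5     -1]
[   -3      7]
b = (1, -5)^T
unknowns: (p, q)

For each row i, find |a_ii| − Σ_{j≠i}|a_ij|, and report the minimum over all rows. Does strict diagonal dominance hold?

row 1: |5| − (1) = 4
row 2: |7| − (3) = 4
minimum over rows = 4 → strictly diagonally dominant (convergence guaranteed)

4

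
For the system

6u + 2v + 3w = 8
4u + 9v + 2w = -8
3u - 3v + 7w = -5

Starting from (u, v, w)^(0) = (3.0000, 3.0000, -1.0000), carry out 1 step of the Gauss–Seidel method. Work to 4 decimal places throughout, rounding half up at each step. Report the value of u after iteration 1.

0.8333

Iteration 1:
  u = (8 - (2)·3.0000 - (3)·-1.0000) / (6) = 0.8333
  v = (-8 - (4)·0.8333 - (2)·-1.0000) / (9) = -1.0370
  w = (-5 - (3)·0.8333 - (-3)·-1.0370) / (7) = -1.5158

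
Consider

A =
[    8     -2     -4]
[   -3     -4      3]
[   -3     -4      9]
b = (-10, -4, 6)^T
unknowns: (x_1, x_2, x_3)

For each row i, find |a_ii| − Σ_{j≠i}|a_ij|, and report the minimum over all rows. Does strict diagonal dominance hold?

row 1: |8| − (2+4) = 2
row 2: |-4| − (3+3) = -2
row 3: |9| − (3+4) = 2
minimum over rows = -2 → not strictly diagonally dominant

-2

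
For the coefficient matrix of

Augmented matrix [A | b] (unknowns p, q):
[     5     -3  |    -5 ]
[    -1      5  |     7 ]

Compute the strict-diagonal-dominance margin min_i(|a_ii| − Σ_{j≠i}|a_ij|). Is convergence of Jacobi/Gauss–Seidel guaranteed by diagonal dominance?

row 1: |5| − (3) = 2
row 2: |5| − (1) = 4
minimum over rows = 2 → strictly diagonally dominant (convergence guaranteed)

2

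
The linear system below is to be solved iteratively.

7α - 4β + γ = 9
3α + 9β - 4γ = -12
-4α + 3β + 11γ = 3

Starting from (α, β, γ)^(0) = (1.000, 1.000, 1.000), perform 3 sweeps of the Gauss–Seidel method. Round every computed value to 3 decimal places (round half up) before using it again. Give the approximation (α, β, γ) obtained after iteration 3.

Iteration 1:
  α = (9 - (-4)·1.000 - (1)·1.000) / (7) = 1.714
  β = (-12 - (3)·1.714 - (-4)·1.000) / (9) = -1.460
  γ = (3 - (-4)·1.714 - (3)·-1.460) / (11) = 1.294
Iteration 2:
  α = (9 - (-4)·-1.460 - (1)·1.294) / (7) = 0.267
  β = (-12 - (3)·0.267 - (-4)·1.294) / (9) = -0.847
  γ = (3 - (-4)·0.267 - (3)·-0.847) / (11) = 0.601
Iteration 3:
  α = (9 - (-4)·-0.847 - (1)·0.601) / (7) = 0.716
  β = (-12 - (3)·0.716 - (-4)·0.601) / (9) = -1.305
  γ = (3 - (-4)·0.716 - (3)·-1.305) / (11) = 0.889

(0.716, -1.305, 0.889)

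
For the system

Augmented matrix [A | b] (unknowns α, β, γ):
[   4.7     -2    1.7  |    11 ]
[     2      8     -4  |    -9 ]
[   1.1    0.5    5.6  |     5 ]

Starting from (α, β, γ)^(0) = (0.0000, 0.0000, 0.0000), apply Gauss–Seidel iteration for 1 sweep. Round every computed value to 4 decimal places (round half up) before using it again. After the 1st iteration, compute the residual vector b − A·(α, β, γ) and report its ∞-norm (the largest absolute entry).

4.4159

Iteration 1:
  α = (11 - (-2)·0.0000 - (1.7)·0.0000) / (4.7) = 2.3404
  β = (-9 - (2)·2.3404 - (-4)·0.0000) / (8) = -1.7101
  γ = (5 - (1.1)·2.3404 - (0.5)·-1.7101) / (5.6) = 0.5858
Residual b − A·x = (-4.4159, 2.3432, 0.0001); ∞-norm = 4.4159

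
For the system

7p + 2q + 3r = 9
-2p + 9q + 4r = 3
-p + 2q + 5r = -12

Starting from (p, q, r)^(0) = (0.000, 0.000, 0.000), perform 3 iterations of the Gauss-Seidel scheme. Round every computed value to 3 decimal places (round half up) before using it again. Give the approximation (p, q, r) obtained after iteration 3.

Iteration 1:
  p = (9 - (2)·0.000 - (3)·0.000) / (7) = 1.286
  q = (3 - (-2)·1.286 - (4)·0.000) / (9) = 0.619
  r = (-12 - (-1)·1.286 - (2)·0.619) / (5) = -2.390
Iteration 2:
  p = (9 - (2)·0.619 - (3)·-2.390) / (7) = 2.133
  q = (3 - (-2)·2.133 - (4)·-2.390) / (9) = 1.870
  r = (-12 - (-1)·2.133 - (2)·1.870) / (5) = -2.721
Iteration 3:
  p = (9 - (2)·1.870 - (3)·-2.721) / (7) = 1.918
  q = (3 - (-2)·1.918 - (4)·-2.721) / (9) = 1.969
  r = (-12 - (-1)·1.918 - (2)·1.969) / (5) = -2.804

(1.918, 1.969, -2.804)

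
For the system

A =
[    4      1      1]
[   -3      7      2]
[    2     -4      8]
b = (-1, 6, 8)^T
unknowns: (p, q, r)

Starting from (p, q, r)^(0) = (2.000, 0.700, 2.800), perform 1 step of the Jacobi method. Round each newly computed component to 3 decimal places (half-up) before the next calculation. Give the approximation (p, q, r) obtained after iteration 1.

(-1.125, 0.914, 0.850)

Iteration 1:
  p = (-1 - (1)·0.700 - (1)·2.800) / (4) = -1.125
  q = (6 - (-3)·2.000 - (2)·2.800) / (7) = 0.914
  r = (8 - (2)·2.000 - (-4)·0.700) / (8) = 0.850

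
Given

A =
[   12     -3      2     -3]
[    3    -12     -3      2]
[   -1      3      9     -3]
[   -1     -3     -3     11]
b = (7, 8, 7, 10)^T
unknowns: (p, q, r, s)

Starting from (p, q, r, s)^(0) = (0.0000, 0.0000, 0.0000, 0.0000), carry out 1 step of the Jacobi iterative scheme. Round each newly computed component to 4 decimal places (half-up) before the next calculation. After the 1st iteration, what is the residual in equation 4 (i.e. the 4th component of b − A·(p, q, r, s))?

Iteration 1:
  p = (7 - (-3)·0.0000 - (2)·0.0000 - (-3)·0.0000) / (12) = 0.5833
  q = (8 - (3)·0.0000 - (-3)·0.0000 - (2)·0.0000) / (-12) = -0.6667
  r = (7 - (-1)·0.0000 - (3)·0.0000 - (-3)·0.0000) / (9) = 0.7778
  s = (10 - (-1)·0.0000 - (-3)·0.0000 - (-3)·0.0000) / (11) = 0.9091
Residual b − A·x = (-0.8280, -1.2351, 5.3105, 0.9165)

0.9165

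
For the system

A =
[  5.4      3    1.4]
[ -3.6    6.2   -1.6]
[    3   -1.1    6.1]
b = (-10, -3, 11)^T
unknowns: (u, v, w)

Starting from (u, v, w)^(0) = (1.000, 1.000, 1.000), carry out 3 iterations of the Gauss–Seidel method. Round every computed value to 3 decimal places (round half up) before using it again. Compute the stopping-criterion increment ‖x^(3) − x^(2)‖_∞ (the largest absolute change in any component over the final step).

Iteration 1:
  u = (-10 - (3)·1.000 - (1.4)·1.000) / (5.4) = -2.667
  v = (-3 - (-3.6)·-2.667 - (-1.6)·1.000) / (6.2) = -1.774
  w = (11 - (3)·-2.667 - (-1.1)·-1.774) / (6.1) = 2.795
Iteration 2:
  u = (-10 - (3)·-1.774 - (1.4)·2.795) / (5.4) = -1.591
  v = (-3 - (-3.6)·-1.591 - (-1.6)·2.795) / (6.2) = -0.686
  w = (11 - (3)·-1.591 - (-1.1)·-0.686) / (6.1) = 2.462
Iteration 3:
  u = (-10 - (3)·-0.686 - (1.4)·2.462) / (5.4) = -2.109
  v = (-3 - (-3.6)·-2.109 - (-1.6)·2.462) / (6.2) = -1.073
  w = (11 - (3)·-2.109 - (-1.1)·-1.073) / (6.1) = 2.647
Change: (-0.518, -0.387, 0.185) → max |·| = 0.518

0.518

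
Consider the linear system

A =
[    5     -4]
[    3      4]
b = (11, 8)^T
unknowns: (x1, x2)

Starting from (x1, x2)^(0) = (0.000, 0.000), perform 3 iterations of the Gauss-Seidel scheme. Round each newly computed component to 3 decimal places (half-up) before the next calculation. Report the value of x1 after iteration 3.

2.312

Iteration 1:
  x1 = (11 - (-4)·0.000) / (5) = 2.200
  x2 = (8 - (3)·2.200) / (4) = 0.350
Iteration 2:
  x1 = (11 - (-4)·0.350) / (5) = 2.480
  x2 = (8 - (3)·2.480) / (4) = 0.140
Iteration 3:
  x1 = (11 - (-4)·0.140) / (5) = 2.312
  x2 = (8 - (3)·2.312) / (4) = 0.266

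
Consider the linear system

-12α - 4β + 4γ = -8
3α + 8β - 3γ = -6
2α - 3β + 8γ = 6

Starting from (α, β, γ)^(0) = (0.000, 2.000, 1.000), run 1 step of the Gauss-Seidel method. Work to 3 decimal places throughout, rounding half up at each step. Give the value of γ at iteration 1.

0.479

Iteration 1:
  α = (-8 - (-4)·2.000 - (4)·1.000) / (-12) = 0.333
  β = (-6 - (3)·0.333 - (-3)·1.000) / (8) = -0.500
  γ = (6 - (2)·0.333 - (-3)·-0.500) / (8) = 0.479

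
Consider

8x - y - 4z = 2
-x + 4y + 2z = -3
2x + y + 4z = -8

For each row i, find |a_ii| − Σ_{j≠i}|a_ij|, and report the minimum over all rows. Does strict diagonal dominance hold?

1

row 1: |8| − (1+4) = 3
row 2: |4| − (1+2) = 1
row 3: |4| − (2+1) = 1
minimum over rows = 1 → strictly diagonally dominant (convergence guaranteed)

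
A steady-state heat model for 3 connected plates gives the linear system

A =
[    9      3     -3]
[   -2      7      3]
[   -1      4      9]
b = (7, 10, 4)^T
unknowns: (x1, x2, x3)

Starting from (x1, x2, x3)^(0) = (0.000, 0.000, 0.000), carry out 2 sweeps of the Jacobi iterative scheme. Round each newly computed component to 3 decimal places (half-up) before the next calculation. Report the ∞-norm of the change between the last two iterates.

0.548

Iteration 1:
  x1 = (7 - (3)·0.000 - (-3)·0.000) / (9) = 0.778
  x2 = (10 - (-2)·0.000 - (3)·0.000) / (7) = 1.429
  x3 = (4 - (-1)·0.000 - (4)·0.000) / (9) = 0.444
Iteration 2:
  x1 = (7 - (3)·1.429 - (-3)·0.444) / (9) = 0.449
  x2 = (10 - (-2)·0.778 - (3)·0.444) / (7) = 1.461
  x3 = (4 - (-1)·0.778 - (4)·1.429) / (9) = -0.104
Change: (-0.329, 0.032, -0.548) → max |·| = 0.548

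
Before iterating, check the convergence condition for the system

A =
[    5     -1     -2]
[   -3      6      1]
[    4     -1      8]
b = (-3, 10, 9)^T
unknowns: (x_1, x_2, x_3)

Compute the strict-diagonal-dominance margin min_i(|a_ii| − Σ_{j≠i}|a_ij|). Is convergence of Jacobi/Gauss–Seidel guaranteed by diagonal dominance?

2

row 1: |5| − (1+2) = 2
row 2: |6| − (3+1) = 2
row 3: |8| − (4+1) = 3
minimum over rows = 2 → strictly diagonally dominant (convergence guaranteed)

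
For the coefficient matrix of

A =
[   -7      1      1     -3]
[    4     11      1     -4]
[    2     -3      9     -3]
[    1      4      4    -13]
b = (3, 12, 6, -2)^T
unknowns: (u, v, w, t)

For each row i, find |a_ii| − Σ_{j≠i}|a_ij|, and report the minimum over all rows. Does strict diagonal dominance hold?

row 1: |-7| − (1+1+3) = 2
row 2: |11| − (4+1+4) = 2
row 3: |9| − (2+3+3) = 1
row 4: |-13| − (1+4+4) = 4
minimum over rows = 1 → strictly diagonally dominant (convergence guaranteed)

1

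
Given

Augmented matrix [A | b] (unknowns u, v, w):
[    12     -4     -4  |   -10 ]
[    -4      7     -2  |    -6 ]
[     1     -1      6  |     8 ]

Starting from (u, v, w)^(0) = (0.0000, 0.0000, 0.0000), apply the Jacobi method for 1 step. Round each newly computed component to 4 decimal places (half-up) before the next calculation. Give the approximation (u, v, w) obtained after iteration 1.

Iteration 1:
  u = (-10 - (-4)·0.0000 - (-4)·0.0000) / (12) = -0.8333
  v = (-6 - (-4)·0.0000 - (-2)·0.0000) / (7) = -0.8571
  w = (8 - (1)·0.0000 - (-1)·0.0000) / (6) = 1.3333

(-0.8333, -0.8571, 1.3333)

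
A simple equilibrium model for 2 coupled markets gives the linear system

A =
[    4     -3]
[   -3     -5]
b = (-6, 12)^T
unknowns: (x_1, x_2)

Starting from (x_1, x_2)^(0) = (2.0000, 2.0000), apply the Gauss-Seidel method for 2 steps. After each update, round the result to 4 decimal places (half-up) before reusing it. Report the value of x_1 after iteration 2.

Iteration 1:
  x_1 = (-6 - (-3)·2.0000) / (4) = 0.0000
  x_2 = (12 - (-3)·0.0000) / (-5) = -2.4000
Iteration 2:
  x_1 = (-6 - (-3)·-2.4000) / (4) = -3.3000
  x_2 = (12 - (-3)·-3.3000) / (-5) = -0.4200

-3.3000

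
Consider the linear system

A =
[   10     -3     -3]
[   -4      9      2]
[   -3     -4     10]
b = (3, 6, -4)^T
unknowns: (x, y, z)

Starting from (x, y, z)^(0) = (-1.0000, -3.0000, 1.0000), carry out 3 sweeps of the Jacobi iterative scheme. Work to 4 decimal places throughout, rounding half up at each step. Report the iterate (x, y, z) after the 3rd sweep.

(0.4397, 0.6556, -0.0988)

Iteration 1:
  x = (3 - (-3)·-3.0000 - (-3)·1.0000) / (10) = -0.3000
  y = (6 - (-4)·-1.0000 - (2)·1.0000) / (9) = 0.0000
  z = (-4 - (-3)·-1.0000 - (-4)·-3.0000) / (10) = -1.9000
Iteration 2:
  x = (3 - (-3)·0.0000 - (-3)·-1.9000) / (10) = -0.2700
  y = (6 - (-4)·-0.3000 - (2)·-1.9000) / (9) = 0.9556
  z = (-4 - (-3)·-0.3000 - (-4)·0.0000) / (10) = -0.4900
Iteration 3:
  x = (3 - (-3)·0.9556 - (-3)·-0.4900) / (10) = 0.4397
  y = (6 - (-4)·-0.2700 - (2)·-0.4900) / (9) = 0.6556
  z = (-4 - (-3)·-0.2700 - (-4)·0.9556) / (10) = -0.0988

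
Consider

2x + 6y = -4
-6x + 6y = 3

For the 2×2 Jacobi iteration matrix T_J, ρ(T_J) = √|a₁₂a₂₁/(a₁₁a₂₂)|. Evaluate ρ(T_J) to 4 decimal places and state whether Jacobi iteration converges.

1.7321

a₁₂a₂₁/(a₁₁a₂₂) = (6)·(-6) / ((2)·(6)) = -3.000000
ρ = √|-3.000000| = √3.000000 = 1.7321
ρ > 1, so Jacobi diverges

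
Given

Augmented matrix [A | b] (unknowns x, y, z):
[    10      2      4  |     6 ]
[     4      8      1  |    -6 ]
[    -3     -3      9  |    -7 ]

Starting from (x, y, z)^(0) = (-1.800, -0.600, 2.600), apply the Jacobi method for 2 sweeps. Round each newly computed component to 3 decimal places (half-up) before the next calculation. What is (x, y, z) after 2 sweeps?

(1.266, -0.393, -0.943)

Iteration 1:
  x = (6 - (2)·-0.600 - (4)·2.600) / (10) = -0.320
  y = (-6 - (4)·-1.800 - (1)·2.600) / (8) = -0.175
  z = (-7 - (-3)·-1.800 - (-3)·-0.600) / (9) = -1.578
Iteration 2:
  x = (6 - (2)·-0.175 - (4)·-1.578) / (10) = 1.266
  y = (-6 - (4)·-0.320 - (1)·-1.578) / (8) = -0.393
  z = (-7 - (-3)·-0.320 - (-3)·-0.175) / (9) = -0.943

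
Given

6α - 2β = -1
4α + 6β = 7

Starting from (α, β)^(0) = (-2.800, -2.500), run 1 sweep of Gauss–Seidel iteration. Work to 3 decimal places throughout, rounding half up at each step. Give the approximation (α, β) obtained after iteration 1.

(-1.000, 1.833)

Iteration 1:
  α = (-1 - (-2)·-2.500) / (6) = -1.000
  β = (7 - (4)·-1.000) / (6) = 1.833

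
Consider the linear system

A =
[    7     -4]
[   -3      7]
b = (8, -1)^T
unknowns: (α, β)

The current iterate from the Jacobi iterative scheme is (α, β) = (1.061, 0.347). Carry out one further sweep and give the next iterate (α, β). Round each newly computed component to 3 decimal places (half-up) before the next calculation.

(1.341, 0.312)

One sweep:
  α = (8 - (-4)·0.347) / (7) = 1.341
  β = (-1 - (-3)·1.061) / (7) = 0.312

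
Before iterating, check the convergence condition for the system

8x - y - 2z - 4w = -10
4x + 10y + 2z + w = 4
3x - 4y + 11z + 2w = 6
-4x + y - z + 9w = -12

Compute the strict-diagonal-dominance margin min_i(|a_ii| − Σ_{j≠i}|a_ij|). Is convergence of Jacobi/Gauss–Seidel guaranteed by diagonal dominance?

1

row 1: |8| − (1+2+4) = 1
row 2: |10| − (4+2+1) = 3
row 3: |11| − (3+4+2) = 2
row 4: |9| − (4+1+1) = 3
minimum over rows = 1 → strictly diagonally dominant (convergence guaranteed)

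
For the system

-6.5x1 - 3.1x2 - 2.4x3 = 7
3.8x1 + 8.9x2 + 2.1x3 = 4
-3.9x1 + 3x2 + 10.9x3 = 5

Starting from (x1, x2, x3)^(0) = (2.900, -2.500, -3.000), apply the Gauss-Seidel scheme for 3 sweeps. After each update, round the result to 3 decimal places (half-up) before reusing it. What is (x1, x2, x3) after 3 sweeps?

Iteration 1:
  x1 = (7 - (-3.1)·-2.500 - (-2.4)·-3.000) / (-6.5) = 1.223
  x2 = (4 - (3.8)·1.223 - (2.1)·-3.000) / (8.9) = 0.635
  x3 = (5 - (-3.9)·1.223 - (3)·0.635) / (10.9) = 0.722
Iteration 2:
  x1 = (7 - (-3.1)·0.635 - (-2.4)·0.722) / (-6.5) = -1.646
  x2 = (4 - (3.8)·-1.646 - (2.1)·0.722) / (8.9) = 0.982
  x3 = (5 - (-3.9)·-1.646 - (3)·0.982) / (10.9) = -0.400
Iteration 3:
  x1 = (7 - (-3.1)·0.982 - (-2.4)·-0.400) / (-6.5) = -1.398
  x2 = (4 - (3.8)·-1.398 - (2.1)·-0.400) / (8.9) = 1.141
  x3 = (5 - (-3.9)·-1.398 - (3)·1.141) / (10.9) = -0.356

(-1.398, 1.141, -0.356)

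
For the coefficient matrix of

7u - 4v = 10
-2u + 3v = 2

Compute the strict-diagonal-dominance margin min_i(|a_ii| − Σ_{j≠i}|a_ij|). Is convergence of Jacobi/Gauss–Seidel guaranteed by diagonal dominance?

row 1: |7| − (4) = 3
row 2: |3| − (2) = 1
minimum over rows = 1 → strictly diagonally dominant (convergence guaranteed)

1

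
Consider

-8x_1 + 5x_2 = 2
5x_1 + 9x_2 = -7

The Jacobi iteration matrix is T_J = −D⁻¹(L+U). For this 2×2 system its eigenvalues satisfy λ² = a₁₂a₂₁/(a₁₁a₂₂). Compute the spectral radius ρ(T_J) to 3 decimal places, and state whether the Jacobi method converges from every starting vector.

a₁₂a₂₁/(a₁₁a₂₂) = (5)·(5) / ((-8)·(9)) = -0.347222
ρ = √|-0.347222| = √0.347222 = 0.589
ρ < 1, so Jacobi converges

0.589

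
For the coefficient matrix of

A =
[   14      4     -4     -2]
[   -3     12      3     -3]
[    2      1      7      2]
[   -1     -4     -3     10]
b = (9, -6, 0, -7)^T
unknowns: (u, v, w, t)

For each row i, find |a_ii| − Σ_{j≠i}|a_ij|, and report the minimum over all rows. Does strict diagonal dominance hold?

2

row 1: |14| − (4+4+2) = 4
row 2: |12| − (3+3+3) = 3
row 3: |7| − (2+1+2) = 2
row 4: |10| − (1+4+3) = 2
minimum over rows = 2 → strictly diagonally dominant (convergence guaranteed)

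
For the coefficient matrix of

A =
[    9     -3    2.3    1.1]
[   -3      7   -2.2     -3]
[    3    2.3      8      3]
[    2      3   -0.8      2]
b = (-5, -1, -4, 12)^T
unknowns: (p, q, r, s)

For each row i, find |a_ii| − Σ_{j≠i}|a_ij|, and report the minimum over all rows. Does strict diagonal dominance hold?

-3.8

row 1: |9| − (3+2.3+1.1) = 2.6
row 2: |7| − (3+2.2+3) = -1.2
row 3: |8| − (3+2.3+3) = -0.3
row 4: |2| − (2+3+0.8) = -3.8
minimum over rows = -3.8 → not strictly diagonally dominant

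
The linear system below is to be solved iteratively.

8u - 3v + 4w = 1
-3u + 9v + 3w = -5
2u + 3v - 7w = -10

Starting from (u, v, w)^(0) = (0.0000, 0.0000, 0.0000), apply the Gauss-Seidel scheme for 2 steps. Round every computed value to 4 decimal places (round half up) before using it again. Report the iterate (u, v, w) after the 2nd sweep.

(-0.6897, -1.2001, 0.7172)

Iteration 1:
  u = (1 - (-3)·0.0000 - (4)·0.0000) / (8) = 0.1250
  v = (-5 - (-3)·0.1250 - (3)·0.0000) / (9) = -0.5139
  w = (-10 - (2)·0.1250 - (3)·-0.5139) / (-7) = 1.2440
Iteration 2:
  u = (1 - (-3)·-0.5139 - (4)·1.2440) / (8) = -0.6897
  v = (-5 - (-3)·-0.6897 - (3)·1.2440) / (9) = -1.2001
  w = (-10 - (2)·-0.6897 - (3)·-1.2001) / (-7) = 0.7172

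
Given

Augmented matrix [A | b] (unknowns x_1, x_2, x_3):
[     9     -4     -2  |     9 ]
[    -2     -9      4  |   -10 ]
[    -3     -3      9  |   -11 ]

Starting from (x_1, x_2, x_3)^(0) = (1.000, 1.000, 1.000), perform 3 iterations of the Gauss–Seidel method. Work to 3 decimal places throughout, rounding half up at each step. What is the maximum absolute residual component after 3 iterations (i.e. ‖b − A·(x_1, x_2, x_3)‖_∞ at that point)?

Iteration 1:
  x_1 = (9 - (-4)·1.000 - (-2)·1.000) / (9) = 1.667
  x_2 = (-10 - (-2)·1.667 - (4)·1.000) / (-9) = 1.185
  x_3 = (-11 - (-3)·1.667 - (-3)·1.185) / (9) = -0.272
Iteration 2:
  x_1 = (9 - (-4)·1.185 - (-2)·-0.272) / (9) = 1.466
  x_2 = (-10 - (-2)·1.466 - (4)·-0.272) / (-9) = 0.664
  x_3 = (-11 - (-3)·1.466 - (-3)·0.664) / (9) = -0.512
Iteration 3:
  x_1 = (9 - (-4)·0.664 - (-2)·-0.512) / (9) = 1.181
  x_2 = (-10 - (-2)·1.181 - (4)·-0.512) / (-9) = 0.621
  x_3 = (-11 - (-3)·1.181 - (-3)·0.621) / (9) = -0.622
Residual b − A·x = (-0.389, 0.439, 0.004); ∞-norm = 0.439

0.439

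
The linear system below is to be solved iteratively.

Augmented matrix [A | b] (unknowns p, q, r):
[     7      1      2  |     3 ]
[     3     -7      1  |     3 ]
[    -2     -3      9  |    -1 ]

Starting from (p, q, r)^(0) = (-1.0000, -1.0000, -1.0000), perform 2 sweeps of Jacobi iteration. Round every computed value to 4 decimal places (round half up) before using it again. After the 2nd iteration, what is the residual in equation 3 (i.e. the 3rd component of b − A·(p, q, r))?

2.3403

Iteration 1:
  p = (3 - (1)·-1.0000 - (2)·-1.0000) / (7) = 0.8571
  q = (3 - (3)·-1.0000 - (1)·-1.0000) / (-7) = -1.0000
  r = (-1 - (-2)·-1.0000 - (-3)·-1.0000) / (9) = -0.6667
Iteration 2:
  p = (3 - (1)·-1.0000 - (2)·-0.6667) / (7) = 0.7619
  q = (3 - (3)·0.8571 - (1)·-0.6667) / (-7) = -0.1565
  r = (-1 - (-2)·0.8571 - (-3)·-1.0000) / (9) = -0.2540
Residual b − A·x = (-1.6688, -0.1272, 2.3403)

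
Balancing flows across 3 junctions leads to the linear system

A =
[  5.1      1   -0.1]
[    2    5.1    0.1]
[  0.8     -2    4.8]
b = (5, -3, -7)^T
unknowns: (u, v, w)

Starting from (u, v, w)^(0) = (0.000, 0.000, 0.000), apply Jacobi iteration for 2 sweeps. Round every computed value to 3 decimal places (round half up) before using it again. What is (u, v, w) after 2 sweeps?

(1.067, -0.944, -1.867)

Iteration 1:
  u = (5 - (1)·0.000 - (-0.1)·0.000) / (5.1) = 0.980
  v = (-3 - (2)·0.000 - (0.1)·0.000) / (5.1) = -0.588
  w = (-7 - (0.8)·0.000 - (-2)·0.000) / (4.8) = -1.458
Iteration 2:
  u = (5 - (1)·-0.588 - (-0.1)·-1.458) / (5.1) = 1.067
  v = (-3 - (2)·0.980 - (0.1)·-1.458) / (5.1) = -0.944
  w = (-7 - (0.8)·0.980 - (-2)·-0.588) / (4.8) = -1.867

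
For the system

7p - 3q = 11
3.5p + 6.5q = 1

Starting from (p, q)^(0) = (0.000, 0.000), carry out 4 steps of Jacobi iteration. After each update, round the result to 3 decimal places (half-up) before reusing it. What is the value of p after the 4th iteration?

Iteration 1:
  p = (11 - (-3)·0.000) / (7) = 1.571
  q = (1 - (3.5)·0.000) / (6.5) = 0.154
Iteration 2:
  p = (11 - (-3)·0.154) / (7) = 1.637
  q = (1 - (3.5)·1.571) / (6.5) = -0.692
Iteration 3:
  p = (11 - (-3)·-0.692) / (7) = 1.275
  q = (1 - (3.5)·1.637) / (6.5) = -0.728
Iteration 4:
  p = (11 - (-3)·-0.728) / (7) = 1.259
  q = (1 - (3.5)·1.275) / (6.5) = -0.533

1.259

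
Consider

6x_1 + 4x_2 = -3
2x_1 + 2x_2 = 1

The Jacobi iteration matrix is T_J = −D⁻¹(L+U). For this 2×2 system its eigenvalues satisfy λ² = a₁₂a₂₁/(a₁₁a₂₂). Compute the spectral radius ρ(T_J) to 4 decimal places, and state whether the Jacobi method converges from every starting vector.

a₁₂a₂₁/(a₁₁a₂₂) = (4)·(2) / ((6)·(2)) = 0.666667
ρ = √|0.666667| = √0.666667 = 0.8165
ρ < 1, so Jacobi converges

0.8165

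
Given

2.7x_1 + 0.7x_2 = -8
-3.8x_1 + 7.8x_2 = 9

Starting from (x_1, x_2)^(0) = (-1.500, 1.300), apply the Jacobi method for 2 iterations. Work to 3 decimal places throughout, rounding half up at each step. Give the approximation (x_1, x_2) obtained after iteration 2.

(-3.073, -0.454)

Iteration 1:
  x_1 = (-8 - (0.7)·1.300) / (2.7) = -3.300
  x_2 = (9 - (-3.8)·-1.500) / (7.8) = 0.423
Iteration 2:
  x_1 = (-8 - (0.7)·0.423) / (2.7) = -3.073
  x_2 = (9 - (-3.8)·-3.300) / (7.8) = -0.454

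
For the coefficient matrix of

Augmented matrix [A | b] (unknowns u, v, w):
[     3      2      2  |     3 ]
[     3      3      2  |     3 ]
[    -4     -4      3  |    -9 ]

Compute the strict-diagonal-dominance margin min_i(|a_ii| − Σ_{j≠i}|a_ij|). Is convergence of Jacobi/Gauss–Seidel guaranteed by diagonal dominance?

-5

row 1: |3| − (2+2) = -1
row 2: |3| − (3+2) = -2
row 3: |3| − (4+4) = -5
minimum over rows = -5 → not strictly diagonally dominant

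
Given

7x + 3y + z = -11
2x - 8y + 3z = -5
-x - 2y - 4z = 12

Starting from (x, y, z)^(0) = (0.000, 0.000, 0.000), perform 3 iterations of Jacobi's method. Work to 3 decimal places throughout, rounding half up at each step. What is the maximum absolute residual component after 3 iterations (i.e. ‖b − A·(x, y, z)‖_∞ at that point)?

3.437

Iteration 1:
  x = (-11 - (3)·0.000 - (1)·0.000) / (7) = -1.571
  y = (-5 - (2)·0.000 - (3)·0.000) / (-8) = 0.625
  z = (12 - (-1)·0.000 - (-2)·0.000) / (-4) = -3.000
Iteration 2:
  x = (-11 - (3)·0.625 - (1)·-3.000) / (7) = -1.411
  y = (-5 - (2)·-1.571 - (3)·-3.000) / (-8) = -0.893
  z = (12 - (-1)·-1.571 - (-2)·0.625) / (-4) = -2.920
Iteration 3:
  x = (-11 - (3)·-0.893 - (1)·-2.920) / (7) = -0.772
  y = (-5 - (2)·-1.411 - (3)·-2.920) / (-8) = -0.823
  z = (12 - (-1)·-1.411 - (-2)·-0.893) / (-4) = -2.201
Residual b − A·x = (-0.926, -3.437, 0.778); ∞-norm = 3.437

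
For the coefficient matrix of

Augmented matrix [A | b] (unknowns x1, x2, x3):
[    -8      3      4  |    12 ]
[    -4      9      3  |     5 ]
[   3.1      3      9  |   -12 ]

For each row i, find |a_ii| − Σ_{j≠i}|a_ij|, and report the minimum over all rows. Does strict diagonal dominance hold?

1

row 1: |-8| − (3+4) = 1
row 2: |9| − (4+3) = 2
row 3: |9| − (3.1+3) = 2.9
minimum over rows = 1 → strictly diagonally dominant (convergence guaranteed)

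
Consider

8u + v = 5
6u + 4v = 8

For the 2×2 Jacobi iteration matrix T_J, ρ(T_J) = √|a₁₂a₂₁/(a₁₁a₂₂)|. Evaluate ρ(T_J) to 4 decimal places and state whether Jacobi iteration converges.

a₁₂a₂₁/(a₁₁a₂₂) = (1)·(6) / ((8)·(4)) = 0.187500
ρ = √|0.187500| = √0.187500 = 0.4330
ρ < 1, so Jacobi converges

0.4330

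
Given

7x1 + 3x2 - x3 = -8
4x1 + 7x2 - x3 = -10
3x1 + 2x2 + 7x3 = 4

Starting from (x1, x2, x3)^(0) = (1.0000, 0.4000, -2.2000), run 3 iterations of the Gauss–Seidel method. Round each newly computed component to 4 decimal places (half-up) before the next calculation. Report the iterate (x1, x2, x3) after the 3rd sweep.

Iteration 1:
  x1 = (-8 - (3)·0.4000 - (-1)·-2.2000) / (7) = -1.6286
  x2 = (-10 - (4)·-1.6286 - (-1)·-2.2000) / (7) = -0.8122
  x3 = (4 - (3)·-1.6286 - (2)·-0.8122) / (7) = 1.5015
Iteration 2:
  x1 = (-8 - (3)·-0.8122 - (-1)·1.5015) / (7) = -0.5803
  x2 = (-10 - (4)·-0.5803 - (-1)·1.5015) / (7) = -0.8825
  x3 = (4 - (3)·-0.5803 - (2)·-0.8825) / (7) = 1.0723
Iteration 3:
  x1 = (-8 - (3)·-0.8825 - (-1)·1.0723) / (7) = -0.6115
  x2 = (-10 - (4)·-0.6115 - (-1)·1.0723) / (7) = -0.9260
  x3 = (4 - (3)·-0.6115 - (2)·-0.9260) / (7) = 1.0981

(-0.6115, -0.9260, 1.0981)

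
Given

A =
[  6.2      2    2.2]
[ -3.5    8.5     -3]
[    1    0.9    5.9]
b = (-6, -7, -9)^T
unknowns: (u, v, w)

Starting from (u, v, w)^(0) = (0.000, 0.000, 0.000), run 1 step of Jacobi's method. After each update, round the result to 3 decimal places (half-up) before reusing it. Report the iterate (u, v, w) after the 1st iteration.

(-0.968, -0.824, -1.525)

Iteration 1:
  u = (-6 - (2)·0.000 - (2.2)·0.000) / (6.2) = -0.968
  v = (-7 - (-3.5)·0.000 - (-3)·0.000) / (8.5) = -0.824
  w = (-9 - (1)·0.000 - (0.9)·0.000) / (5.9) = -1.525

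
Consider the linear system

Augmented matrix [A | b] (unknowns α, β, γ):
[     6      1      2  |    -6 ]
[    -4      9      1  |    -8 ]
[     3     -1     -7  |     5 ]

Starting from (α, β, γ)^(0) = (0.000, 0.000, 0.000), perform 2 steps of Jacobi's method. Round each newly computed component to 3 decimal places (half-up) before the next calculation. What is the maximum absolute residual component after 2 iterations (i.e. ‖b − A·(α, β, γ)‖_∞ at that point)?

Iteration 1:
  α = (-6 - (1)·0.000 - (2)·0.000) / (6) = -1.000
  β = (-8 - (-4)·0.000 - (1)·0.000) / (9) = -0.889
  γ = (5 - (3)·0.000 - (-1)·0.000) / (-7) = -0.714
Iteration 2:
  α = (-6 - (1)·-0.889 - (2)·-0.714) / (6) = -0.614
  β = (-8 - (-4)·-1.000 - (1)·-0.714) / (9) = -1.254
  γ = (5 - (3)·-1.000 - (-1)·-0.889) / (-7) = -1.016
Residual b − A·x = (0.970, 1.846, -1.524); ∞-norm = 1.846

1.846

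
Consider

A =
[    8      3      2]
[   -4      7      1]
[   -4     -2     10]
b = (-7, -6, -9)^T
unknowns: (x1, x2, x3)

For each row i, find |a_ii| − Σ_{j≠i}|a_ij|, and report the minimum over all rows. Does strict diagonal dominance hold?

2

row 1: |8| − (3+2) = 3
row 2: |7| − (4+1) = 2
row 3: |10| − (4+2) = 4
minimum over rows = 2 → strictly diagonally dominant (convergence guaranteed)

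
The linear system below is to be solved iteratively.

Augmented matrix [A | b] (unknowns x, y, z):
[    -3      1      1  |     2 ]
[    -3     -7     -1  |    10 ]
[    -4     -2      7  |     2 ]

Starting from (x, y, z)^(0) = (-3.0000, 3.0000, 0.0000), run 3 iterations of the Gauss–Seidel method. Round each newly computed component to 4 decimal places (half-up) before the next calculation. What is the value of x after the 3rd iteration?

-1.1934

Iteration 1:
  x = (2 - (1)·3.0000 - (1)·0.0000) / (-3) = 0.3333
  y = (10 - (-3)·0.3333 - (-1)·0.0000) / (-7) = -1.5714
  z = (2 - (-4)·0.3333 - (-2)·-1.5714) / (7) = 0.0272
Iteration 2:
  x = (2 - (1)·-1.5714 - (1)·0.0272) / (-3) = -1.1814
  y = (10 - (-3)·-1.1814 - (-1)·0.0272) / (-7) = -0.9261
  z = (2 - (-4)·-1.1814 - (-2)·-0.9261) / (7) = -0.6540
Iteration 3:
  x = (2 - (1)·-0.9261 - (1)·-0.6540) / (-3) = -1.1934
  y = (10 - (-3)·-1.1934 - (-1)·-0.6540) / (-7) = -0.8237
  z = (2 - (-4)·-1.1934 - (-2)·-0.8237) / (7) = -0.6316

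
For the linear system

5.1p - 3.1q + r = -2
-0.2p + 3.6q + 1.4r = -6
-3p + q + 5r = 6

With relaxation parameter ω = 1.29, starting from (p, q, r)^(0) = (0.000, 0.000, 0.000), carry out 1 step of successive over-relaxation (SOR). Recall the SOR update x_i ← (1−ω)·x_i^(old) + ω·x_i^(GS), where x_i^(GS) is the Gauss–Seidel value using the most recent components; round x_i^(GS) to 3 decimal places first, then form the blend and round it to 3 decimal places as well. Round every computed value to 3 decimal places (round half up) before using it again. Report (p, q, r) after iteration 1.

(-0.506, -2.187, 1.721)

Iteration 1:
  p: GS value = (-2 - (-3.1)·0.000 - (1)·0.000) / (5.1) = -0.392;  p ← (1−ω)·0.000 + ω·-0.392 = -0.506
  q: GS value = (-6 - (-0.2)·-0.506 - (1.4)·0.000) / (3.6) = -1.695;  q ← (1−ω)·0.000 + ω·-1.695 = -2.187
  r: GS value = (6 - (-3)·-0.506 - (1)·-2.187) / (5) = 1.334;  r ← (1−ω)·0.000 + ω·1.334 = 1.721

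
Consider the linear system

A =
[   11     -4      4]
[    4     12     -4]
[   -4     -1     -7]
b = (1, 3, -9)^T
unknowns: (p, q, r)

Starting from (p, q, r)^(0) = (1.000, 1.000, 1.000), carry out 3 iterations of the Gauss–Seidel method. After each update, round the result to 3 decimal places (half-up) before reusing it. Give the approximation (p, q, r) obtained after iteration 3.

(-0.121, 0.711, 1.253)

Iteration 1:
  p = (1 - (-4)·1.000 - (4)·1.000) / (11) = 0.091
  q = (3 - (4)·0.091 - (-4)·1.000) / (12) = 0.553
  r = (-9 - (-4)·0.091 - (-1)·0.553) / (-7) = 1.155
Iteration 2:
  p = (1 - (-4)·0.553 - (4)·1.155) / (11) = -0.128
  q = (3 - (4)·-0.128 - (-4)·1.155) / (12) = 0.678
  r = (-9 - (-4)·-0.128 - (-1)·0.678) / (-7) = 1.262
Iteration 3:
  p = (1 - (-4)·0.678 - (4)·1.262) / (11) = -0.121
  q = (3 - (4)·-0.121 - (-4)·1.262) / (12) = 0.711
  r = (-9 - (-4)·-0.121 - (-1)·0.711) / (-7) = 1.253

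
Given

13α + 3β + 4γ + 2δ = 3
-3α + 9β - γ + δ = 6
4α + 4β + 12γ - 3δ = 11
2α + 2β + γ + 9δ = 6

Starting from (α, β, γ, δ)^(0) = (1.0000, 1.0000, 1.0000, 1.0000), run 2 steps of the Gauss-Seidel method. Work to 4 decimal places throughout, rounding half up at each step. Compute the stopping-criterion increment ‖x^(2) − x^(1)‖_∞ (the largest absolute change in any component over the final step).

Iteration 1:
  α = (3 - (3)·1.0000 - (4)·1.0000 - (2)·1.0000) / (13) = -0.4615
  β = (6 - (-3)·-0.4615 - (-1)·1.0000 - (1)·1.0000) / (9) = 0.5128
  γ = (11 - (4)·-0.4615 - (4)·0.5128 - (-3)·1.0000) / (12) = 1.1496
  δ = (6 - (2)·-0.4615 - (2)·0.5128 - (1)·1.1496) / (9) = 0.5275
Iteration 2:
  α = (3 - (3)·0.5128 - (4)·1.1496 - (2)·0.5275) / (13) = -0.3224
  β = (6 - (-3)·-0.3224 - (-1)·1.1496 - (1)·0.5275) / (9) = 0.6283
  γ = (11 - (4)·-0.3224 - (4)·0.6283 - (-3)·0.5275) / (12) = 0.9466
  δ = (6 - (2)·-0.3224 - (2)·0.6283 - (1)·0.9466) / (9) = 0.4935
Change: (0.1391, 0.1155, -0.2030, -0.0340) → max |·| = 0.2030

0.2030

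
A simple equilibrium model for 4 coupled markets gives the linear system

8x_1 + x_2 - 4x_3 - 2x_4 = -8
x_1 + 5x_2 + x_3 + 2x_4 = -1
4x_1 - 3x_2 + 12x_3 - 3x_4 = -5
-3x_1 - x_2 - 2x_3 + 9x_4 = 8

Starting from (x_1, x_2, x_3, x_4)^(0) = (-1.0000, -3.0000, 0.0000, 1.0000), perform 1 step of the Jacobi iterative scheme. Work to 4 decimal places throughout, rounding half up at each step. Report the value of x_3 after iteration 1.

Iteration 1:
  x_1 = (-8 - (1)·-3.0000 - (-4)·0.0000 - (-2)·1.0000) / (8) = -0.3750
  x_2 = (-1 - (1)·-1.0000 - (1)·0.0000 - (2)·1.0000) / (5) = -0.4000
  x_3 = (-5 - (4)·-1.0000 - (-3)·-3.0000 - (-3)·1.0000) / (12) = -0.5833
  x_4 = (8 - (-3)·-1.0000 - (-1)·-3.0000 - (-2)·0.0000) / (9) = 0.2222

-0.5833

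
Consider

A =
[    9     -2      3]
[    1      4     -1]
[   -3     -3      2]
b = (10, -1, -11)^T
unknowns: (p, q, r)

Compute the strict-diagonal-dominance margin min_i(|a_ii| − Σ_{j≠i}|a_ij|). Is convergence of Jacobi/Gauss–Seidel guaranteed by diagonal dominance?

row 1: |9| − (2+3) = 4
row 2: |4| − (1+1) = 2
row 3: |2| − (3+3) = -4
minimum over rows = -4 → not strictly diagonally dominant

-4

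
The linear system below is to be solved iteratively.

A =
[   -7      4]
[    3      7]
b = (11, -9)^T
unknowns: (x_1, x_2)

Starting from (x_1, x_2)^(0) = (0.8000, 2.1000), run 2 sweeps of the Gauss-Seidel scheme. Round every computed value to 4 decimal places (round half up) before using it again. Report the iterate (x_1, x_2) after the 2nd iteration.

Iteration 1:
  x_1 = (11 - (4)·2.1000) / (-7) = -0.3714
  x_2 = (-9 - (3)·-0.3714) / (7) = -1.1265
Iteration 2:
  x_1 = (11 - (4)·-1.1265) / (-7) = -2.2151
  x_2 = (-9 - (3)·-2.2151) / (7) = -0.3364

(-2.2151, -0.3364)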